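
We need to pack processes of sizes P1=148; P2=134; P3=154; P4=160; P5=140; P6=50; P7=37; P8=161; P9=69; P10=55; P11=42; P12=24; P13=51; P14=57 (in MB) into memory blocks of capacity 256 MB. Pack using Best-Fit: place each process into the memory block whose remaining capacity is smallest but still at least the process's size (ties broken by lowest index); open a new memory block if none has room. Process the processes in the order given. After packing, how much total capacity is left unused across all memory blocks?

memory block 1: place P1 (148 MB), 108 MB left
memory block 2: place P2 (134 MB), 122 MB left
memory block 3: place P3 (154 MB), 102 MB left
memory block 4: place P4 (160 MB), 96 MB left
memory block 5: place P5 (140 MB), 116 MB left
memory block 4: place P6 (50 MB), 46 MB left
memory block 4: place P7 (37 MB), 9 MB left
memory block 6: place P8 (161 MB), 95 MB left
memory block 6: place P9 (69 MB), 26 MB left
memory block 3: place P10 (55 MB), 47 MB left
memory block 3: place P11 (42 MB), 5 MB left
memory block 6: place P12 (24 MB), 2 MB left
memory block 1: place P13 (51 MB), 57 MB left
memory block 1: place P14 (57 MB), 0 MB left
6 memory blocks × 256 MB = 1536 MB; used 1282 MB; unused 254 MB.

254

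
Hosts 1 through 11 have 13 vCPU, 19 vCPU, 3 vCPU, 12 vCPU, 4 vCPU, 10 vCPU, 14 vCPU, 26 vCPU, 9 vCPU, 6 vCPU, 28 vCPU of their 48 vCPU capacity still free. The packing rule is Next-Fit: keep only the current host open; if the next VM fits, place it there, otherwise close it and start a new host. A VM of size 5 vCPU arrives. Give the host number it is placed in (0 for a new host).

Next-Fit only looks at host 11, which has 28 vCPU free.
5 vCPU fits there.

11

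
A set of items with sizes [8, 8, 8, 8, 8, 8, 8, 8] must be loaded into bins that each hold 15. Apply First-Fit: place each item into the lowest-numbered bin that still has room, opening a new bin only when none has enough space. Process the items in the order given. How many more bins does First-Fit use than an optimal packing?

0

First-Fit: [8] [8] [8] [8] [8] [8] [8] [8] → 8 bins.
8 items exceed 7.5 (half the capacity), and no two of those can share a bin, so at least 8 bins are needed.
So 8 is already optimal.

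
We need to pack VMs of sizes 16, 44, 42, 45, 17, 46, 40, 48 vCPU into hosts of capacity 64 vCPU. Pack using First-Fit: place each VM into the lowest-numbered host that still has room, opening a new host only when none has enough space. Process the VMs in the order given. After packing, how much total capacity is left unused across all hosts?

86

host 1: place 16 vCPU, 48 vCPU left
host 1: place 44 vCPU, 4 vCPU left
host 2: place 42 vCPU, 22 vCPU left
host 3: place 45 vCPU, 19 vCPU left
host 2: place 17 vCPU, 5 vCPU left
host 4: place 46 vCPU, 18 vCPU left
host 5: place 40 vCPU, 24 vCPU left
host 6: place 48 vCPU, 16 vCPU left
6 hosts × 64 vCPU = 384 vCPU; used 298 vCPU; unused 86 vCPU.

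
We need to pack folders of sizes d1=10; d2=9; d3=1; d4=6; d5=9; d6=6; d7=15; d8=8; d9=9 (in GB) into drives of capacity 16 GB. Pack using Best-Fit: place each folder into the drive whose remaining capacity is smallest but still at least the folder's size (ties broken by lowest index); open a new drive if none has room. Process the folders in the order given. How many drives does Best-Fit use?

drive 1: place d1 (10 GB), 6 GB left
drive 2: place d2 (9 GB), 7 GB left
drive 1: place d3 (1 GB), 5 GB left
drive 2: place d4 (6 GB), 1 GB left
drive 3: place d5 (9 GB), 7 GB left
drive 3: place d6 (6 GB), 1 GB left
drive 4: place d7 (15 GB), 1 GB left
drive 5: place d8 (8 GB), 8 GB left
drive 6: place d9 (9 GB), 7 GB left

6 drives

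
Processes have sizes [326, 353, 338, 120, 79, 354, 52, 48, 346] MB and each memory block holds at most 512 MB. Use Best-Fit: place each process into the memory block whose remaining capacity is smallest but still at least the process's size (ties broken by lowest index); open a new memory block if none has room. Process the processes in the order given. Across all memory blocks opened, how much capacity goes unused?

memory block 1: place 326 MB, 186 MB left
memory block 2: place 353 MB, 159 MB left
memory block 3: place 338 MB, 174 MB left
memory block 2: place 120 MB, 39 MB left
memory block 3: place 79 MB, 95 MB left
memory block 4: place 354 MB, 158 MB left
memory block 3: place 52 MB, 43 MB left
memory block 4: place 48 MB, 110 MB left
memory block 5: place 346 MB, 166 MB left
5 memory blocks × 512 MB = 2560 MB; used 2016 MB; unused 544 MB.

544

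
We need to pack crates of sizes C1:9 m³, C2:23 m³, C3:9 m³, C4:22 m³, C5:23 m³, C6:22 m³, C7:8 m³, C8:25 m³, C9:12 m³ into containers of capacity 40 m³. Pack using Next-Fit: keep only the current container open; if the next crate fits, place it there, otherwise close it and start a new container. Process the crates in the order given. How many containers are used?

5 containers

Put C1 (9 m³) in container 1; 31 m³ remain.
Put C2 (23 m³) in container 1; 8 m³ remain.
Put C3 (9 m³) in container 2; 31 m³ remain.
Put C4 (22 m³) in container 2; 9 m³ remain.
Put C5 (23 m³) in container 3; 17 m³ remain.
Put C6 (22 m³) in container 4; 18 m³ remain.
Put C7 (8 m³) in container 4; 10 m³ remain.
Put C8 (25 m³) in container 5; 15 m³ remain.
Put C9 (12 m³) in container 5; 3 m³ remain.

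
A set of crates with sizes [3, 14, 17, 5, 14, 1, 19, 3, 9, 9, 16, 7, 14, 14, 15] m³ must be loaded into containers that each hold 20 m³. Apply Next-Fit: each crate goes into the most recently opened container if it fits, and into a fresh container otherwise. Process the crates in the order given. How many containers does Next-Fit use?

3 m³ → container 1 (remaining 17 m³)
14 m³ → container 1 (remaining 3 m³)
17 m³ → container 2 (remaining 3 m³)
5 m³ → container 3 (remaining 15 m³)
14 m³ → container 3 (remaining 1 m³)
1 m³ → container 3 (remaining 0 m³)
19 m³ → container 4 (remaining 1 m³)
3 m³ → container 5 (remaining 17 m³)
9 m³ → container 5 (remaining 8 m³)
9 m³ → container 6 (remaining 11 m³)
16 m³ → container 7 (remaining 4 m³)
7 m³ → container 8 (remaining 13 m³)
14 m³ → container 9 (remaining 6 m³)
14 m³ → container 10 (remaining 6 m³)
15 m³ → container 11 (remaining 5 m³)
Final containers: [3,14] [17] [5,14,1] [19] [3,9] [9] [16] [7] [14] [14] [15].

11 containers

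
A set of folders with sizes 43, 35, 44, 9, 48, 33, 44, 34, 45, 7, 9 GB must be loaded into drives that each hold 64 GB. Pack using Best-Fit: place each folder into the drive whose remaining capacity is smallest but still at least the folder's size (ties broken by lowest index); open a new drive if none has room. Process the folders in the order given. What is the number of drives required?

drive 1: place 43 GB, 21 GB left
drive 2: place 35 GB, 29 GB left
drive 3: place 44 GB, 20 GB left
drive 3: place 9 GB, 11 GB left
drive 4: place 48 GB, 16 GB left
drive 5: place 33 GB, 31 GB left
drive 6: place 44 GB, 20 GB left
drive 7: place 34 GB, 30 GB left
drive 8: place 45 GB, 19 GB left
drive 3: place 7 GB, 4 GB left
drive 4: place 9 GB, 7 GB left

8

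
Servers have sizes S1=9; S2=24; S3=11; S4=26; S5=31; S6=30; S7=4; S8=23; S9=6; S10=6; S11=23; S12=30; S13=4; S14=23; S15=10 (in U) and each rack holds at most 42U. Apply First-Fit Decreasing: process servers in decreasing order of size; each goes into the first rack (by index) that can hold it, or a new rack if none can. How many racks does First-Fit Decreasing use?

8 racks

Sorted descending: 31, 30, 30, 26, 24, 23, 23, 23, 11, 10, 9, 6, 6, 4, 4.
31U → rack 1 (remaining 11U)
30U → rack 2 (remaining 12U)
30U → rack 3 (remaining 12U)
26U → rack 4 (remaining 16U)
24U → rack 5 (remaining 18U)
23U → rack 6 (remaining 19U)
23U → rack 7 (remaining 19U)
23U → rack 8 (remaining 19U)
11U → rack 1 (remaining 0U)
10U → rack 2 (remaining 2U)
9U → rack 3 (remaining 3U)
6U → rack 4 (remaining 10U)
6U → rack 4 (remaining 4U)
4U → rack 4 (remaining 0U)
4U → rack 5 (remaining 14U)
Final racks: [31,11] [30,10] [30,9] [26,6,6,4] [24,4] [23] [23] [23].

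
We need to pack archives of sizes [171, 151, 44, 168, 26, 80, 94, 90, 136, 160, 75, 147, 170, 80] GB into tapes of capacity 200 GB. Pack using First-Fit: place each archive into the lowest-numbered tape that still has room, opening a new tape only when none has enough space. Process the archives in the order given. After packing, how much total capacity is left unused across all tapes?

tape 1: place 171 GB, 29 GB left
tape 2: place 151 GB, 49 GB left
tape 2: place 44 GB, 5 GB left
tape 3: place 168 GB, 32 GB left
tape 1: place 26 GB, 3 GB left
tape 4: place 80 GB, 120 GB left
tape 4: place 94 GB, 26 GB left
tape 5: place 90 GB, 110 GB left
tape 6: place 136 GB, 64 GB left
tape 7: place 160 GB, 40 GB left
tape 5: place 75 GB, 35 GB left
tape 8: place 147 GB, 53 GB left
tape 9: place 170 GB, 30 GB left
tape 10: place 80 GB, 120 GB left
10 tapes × 200 GB = 2000 GB; used 1592 GB; unused 408 GB.

408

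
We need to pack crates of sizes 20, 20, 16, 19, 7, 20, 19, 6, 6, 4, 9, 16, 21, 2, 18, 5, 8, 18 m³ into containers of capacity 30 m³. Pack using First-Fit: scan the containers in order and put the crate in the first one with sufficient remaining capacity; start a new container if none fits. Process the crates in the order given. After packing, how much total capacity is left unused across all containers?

container 1: place 20 m³, 10 m³ left
container 2: place 20 m³, 10 m³ left
container 3: place 16 m³, 14 m³ left
container 4: place 19 m³, 11 m³ left
container 1: place 7 m³, 3 m³ left
container 5: place 20 m³, 10 m³ left
container 6: place 19 m³, 11 m³ left
container 2: place 6 m³, 4 m³ left
container 3: place 6 m³, 8 m³ left
container 2: place 4 m³, 0 m³ left
container 4: place 9 m³, 2 m³ left
container 7: place 16 m³, 14 m³ left
container 8: place 21 m³, 9 m³ left
container 1: place 2 m³, 1 m³ left
container 9: place 18 m³, 12 m³ left
container 3: place 5 m³, 3 m³ left
container 5: place 8 m³, 2 m³ left
container 10: place 18 m³, 12 m³ left
10 containers × 30 m³ = 300 m³; used 234 m³; unused 66 m³.

66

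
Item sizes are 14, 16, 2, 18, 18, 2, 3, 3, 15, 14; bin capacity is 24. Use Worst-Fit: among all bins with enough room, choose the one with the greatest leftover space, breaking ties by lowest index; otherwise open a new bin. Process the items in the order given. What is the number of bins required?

6

bin 1: place 14, 10 left
bin 2: place 16, 8 left
bin 1: place 2, 8 left
bin 3: place 18, 6 left
bin 4: place 18, 6 left
bin 1: place 2, 6 left
bin 2: place 3, 5 left
bin 1: place 3, 3 left
bin 5: place 15, 9 left
bin 6: place 14, 10 left
Final bins: [14,2,2,3] [16,3] [18] [18] [15] [14].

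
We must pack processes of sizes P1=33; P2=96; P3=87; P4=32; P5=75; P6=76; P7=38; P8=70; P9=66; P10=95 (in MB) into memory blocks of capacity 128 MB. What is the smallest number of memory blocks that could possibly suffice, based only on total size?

6

Total size = 33 + 96 + 87 + 32 + 75 + 76 + 38 + 70 + 66 + 95 = 668 MB.
⌈668 / 128⌉ = 6.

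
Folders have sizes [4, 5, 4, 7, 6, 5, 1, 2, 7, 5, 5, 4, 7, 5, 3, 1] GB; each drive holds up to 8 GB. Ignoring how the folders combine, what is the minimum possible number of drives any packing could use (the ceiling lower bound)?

Total size = 4 + 5 + 4 + 7 + 6 + 5 + 1 + 2 + 7 + 5 + 5 + 4 + 7 + 5 + 3 + 1 = 71 GB.
⌈71 / 8⌉ = 9.

9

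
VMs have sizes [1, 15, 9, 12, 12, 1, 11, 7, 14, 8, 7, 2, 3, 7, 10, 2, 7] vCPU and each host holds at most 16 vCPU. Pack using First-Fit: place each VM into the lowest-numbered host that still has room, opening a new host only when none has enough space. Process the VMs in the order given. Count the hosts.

host 1: place 1 vCPU, 15 vCPU left
host 1: place 15 vCPU, 0 vCPU left
host 2: place 9 vCPU, 7 vCPU left
host 3: place 12 vCPU, 4 vCPU left
host 4: place 12 vCPU, 4 vCPU left
host 2: place 1 vCPU, 6 vCPU left
host 5: place 11 vCPU, 5 vCPU left
host 6: place 7 vCPU, 9 vCPU left
host 7: place 14 vCPU, 2 vCPU left
host 6: place 8 vCPU, 1 vCPU left
host 8: place 7 vCPU, 9 vCPU left
host 2: place 2 vCPU, 4 vCPU left
host 2: place 3 vCPU, 1 vCPU left
host 8: place 7 vCPU, 2 vCPU left
host 9: place 10 vCPU, 6 vCPU left
host 3: place 2 vCPU, 2 vCPU left
host 10: place 7 vCPU, 9 vCPU left

10 hosts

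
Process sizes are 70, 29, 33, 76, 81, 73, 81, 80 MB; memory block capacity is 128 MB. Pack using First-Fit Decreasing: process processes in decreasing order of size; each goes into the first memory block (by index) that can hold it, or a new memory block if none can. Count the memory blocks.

Sorted descending: 81, 81, 80, 76, 73, 70, 33, 29.
Put 81 MB in memory block 1; 47 MB remain.
Put 81 MB in memory block 2; 47 MB remain.
Put 80 MB in memory block 3; 48 MB remain.
Put 76 MB in memory block 4; 52 MB remain.
Put 73 MB in memory block 5; 55 MB remain.
Put 70 MB in memory block 6; 58 MB remain.
Put 33 MB in memory block 1; 14 MB remain.
Put 29 MB in memory block 2; 18 MB remain.
Final memory blocks: [81,33] [81,29] [80] [76] [73] [70].

6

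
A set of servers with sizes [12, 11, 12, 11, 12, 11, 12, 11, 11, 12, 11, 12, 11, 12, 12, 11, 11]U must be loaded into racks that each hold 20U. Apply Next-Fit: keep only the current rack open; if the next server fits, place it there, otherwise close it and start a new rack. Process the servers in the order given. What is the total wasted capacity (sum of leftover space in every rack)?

145

12U → rack 1 (remaining 8U)
11U → rack 2 (remaining 9U)
12U → rack 3 (remaining 8U)
11U → rack 4 (remaining 9U)
12U → rack 5 (remaining 8U)
11U → rack 6 (remaining 9U)
12U → rack 7 (remaining 8U)
11U → rack 8 (remaining 9U)
11U → rack 9 (remaining 9U)
12U → rack 10 (remaining 8U)
11U → rack 11 (remaining 9U)
12U → rack 12 (remaining 8U)
11U → rack 13 (remaining 9U)
12U → rack 14 (remaining 8U)
12U → rack 15 (remaining 8U)
11U → rack 16 (remaining 9U)
11U → rack 17 (remaining 9U)
17 racks × 20U = 340U; used 195U; unused 145U.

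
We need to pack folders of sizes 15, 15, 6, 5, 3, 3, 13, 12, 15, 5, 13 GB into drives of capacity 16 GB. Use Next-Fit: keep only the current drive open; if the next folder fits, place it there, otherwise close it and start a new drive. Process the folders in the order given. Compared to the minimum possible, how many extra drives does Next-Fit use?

Next-Fit: [15] [15] [6,5,3] [3,13] [12] [15] [5] [13] → 8 drives.
Total size 105 GB; any packing needs at least ⌈105/16⌉ = 7 drives.
An optimal packing achieves that bound: [15] [15] [15] [13,3] [13,3] [12] [6,5,5] → 7 drives.
Excess: 8 − 7 = 1.

1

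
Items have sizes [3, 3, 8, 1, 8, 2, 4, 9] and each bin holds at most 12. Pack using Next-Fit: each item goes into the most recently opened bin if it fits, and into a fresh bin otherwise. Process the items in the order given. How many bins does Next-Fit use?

bin 1: place 3, 9 left
bin 1: place 3, 6 left
bin 2: place 8, 4 left
bin 2: place 1, 3 left
bin 3: place 8, 4 left
bin 3: place 2, 2 left
bin 4: place 4, 8 left
bin 5: place 9, 3 left

5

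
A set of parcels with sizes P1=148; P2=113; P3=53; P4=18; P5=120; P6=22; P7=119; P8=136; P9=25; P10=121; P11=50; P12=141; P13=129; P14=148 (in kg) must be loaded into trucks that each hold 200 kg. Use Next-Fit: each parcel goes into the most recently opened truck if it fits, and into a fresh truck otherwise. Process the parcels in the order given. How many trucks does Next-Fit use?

Put P1 (148 kg) in truck 1; 52 kg remain.
Put P2 (113 kg) in truck 2; 87 kg remain.
Put P3 (53 kg) in truck 2; 34 kg remain.
Put P4 (18 kg) in truck 2; 16 kg remain.
Put P5 (120 kg) in truck 3; 80 kg remain.
Put P6 (22 kg) in truck 3; 58 kg remain.
Put P7 (119 kg) in truck 4; 81 kg remain.
Put P8 (136 kg) in truck 5; 64 kg remain.
Put P9 (25 kg) in truck 5; 39 kg remain.
Put P10 (121 kg) in truck 6; 79 kg remain.
Put P11 (50 kg) in truck 6; 29 kg remain.
Put P12 (141 kg) in truck 7; 59 kg remain.
Put P13 (129 kg) in truck 8; 71 kg remain.
Put P14 (148 kg) in truck 9; 52 kg remain.

9 trucks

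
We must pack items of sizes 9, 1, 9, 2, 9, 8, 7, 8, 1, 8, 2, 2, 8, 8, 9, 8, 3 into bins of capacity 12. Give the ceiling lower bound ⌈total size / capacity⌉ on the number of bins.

9 bins

Total size = 9 + 1 + 9 + 2 + 9 + 8 + 7 + 8 + 1 + 8 + 2 + 2 + 8 + 8 + 9 + 8 + 3 = 102.
⌈102 / 12⌉ = 9.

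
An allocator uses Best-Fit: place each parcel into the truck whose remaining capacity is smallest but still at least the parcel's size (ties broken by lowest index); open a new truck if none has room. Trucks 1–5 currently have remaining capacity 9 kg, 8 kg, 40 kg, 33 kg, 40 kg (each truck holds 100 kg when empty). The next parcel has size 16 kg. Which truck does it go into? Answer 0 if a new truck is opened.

Trucks with room: truck 3 (40 kg), truck 4 (33 kg), truck 5 (40 kg).
Tightest fit is truck 4 with 33 kg free.

4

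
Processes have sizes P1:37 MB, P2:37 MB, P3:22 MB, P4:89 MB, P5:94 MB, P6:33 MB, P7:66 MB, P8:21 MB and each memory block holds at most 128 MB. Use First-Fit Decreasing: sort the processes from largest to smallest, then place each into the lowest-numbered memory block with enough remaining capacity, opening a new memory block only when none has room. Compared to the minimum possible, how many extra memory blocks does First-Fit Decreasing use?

First-Fit Decreasing: [94,33] [89,37] [66,37,22] [21] → 4 memory blocks.
Total size 399 MB; any packing needs at least ⌈399/128⌉ = 4 memory blocks.
So 4 is already optimal.

0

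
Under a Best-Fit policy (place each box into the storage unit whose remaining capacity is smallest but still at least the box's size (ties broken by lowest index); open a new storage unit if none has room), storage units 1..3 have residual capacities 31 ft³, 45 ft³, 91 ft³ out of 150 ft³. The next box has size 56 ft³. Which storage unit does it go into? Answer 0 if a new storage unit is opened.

3

Storage units with room: storage unit 3 (91 ft³).
Tightest fit is storage unit 3 with 91 ft³ free.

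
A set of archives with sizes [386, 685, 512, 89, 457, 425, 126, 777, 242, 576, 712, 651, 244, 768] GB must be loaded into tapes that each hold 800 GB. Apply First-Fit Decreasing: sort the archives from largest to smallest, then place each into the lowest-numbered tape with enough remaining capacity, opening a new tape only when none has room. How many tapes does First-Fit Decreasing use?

Sorted descending: 777, 768, 712, 685, 651, 576, 512, 457, 425, 386, 244, 242, 126, 89.
tape 1: place 777 GB, 23 GB left
tape 2: place 768 GB, 32 GB left
tape 3: place 712 GB, 88 GB left
tape 4: place 685 GB, 115 GB left
tape 5: place 651 GB, 149 GB left
tape 6: place 576 GB, 224 GB left
tape 7: place 512 GB, 288 GB left
tape 8: place 457 GB, 343 GB left
tape 9: place 425 GB, 375 GB left
tape 10: place 386 GB, 414 GB left
tape 7: place 244 GB, 44 GB left
tape 8: place 242 GB, 101 GB left
tape 5: place 126 GB, 23 GB left
tape 4: place 89 GB, 26 GB left
Final tapes: [777] [768] [712] [685,89] [651,126] [576] [512,244] [457,242] [425] [386].

10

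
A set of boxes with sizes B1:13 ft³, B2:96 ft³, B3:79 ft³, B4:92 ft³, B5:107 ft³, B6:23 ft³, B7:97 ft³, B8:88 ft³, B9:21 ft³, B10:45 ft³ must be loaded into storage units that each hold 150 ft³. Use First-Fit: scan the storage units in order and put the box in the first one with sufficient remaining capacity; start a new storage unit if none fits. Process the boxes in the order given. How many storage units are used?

B1 (13 ft³) → storage unit 1 (remaining 137 ft³)
B2 (96 ft³) → storage unit 1 (remaining 41 ft³)
B3 (79 ft³) → storage unit 2 (remaining 71 ft³)
B4 (92 ft³) → storage unit 3 (remaining 58 ft³)
B5 (107 ft³) → storage unit 4 (remaining 43 ft³)
B6 (23 ft³) → storage unit 1 (remaining 18 ft³)
B7 (97 ft³) → storage unit 5 (remaining 53 ft³)
B8 (88 ft³) → storage unit 6 (remaining 62 ft³)
B9 (21 ft³) → storage unit 2 (remaining 50 ft³)
B10 (45 ft³) → storage unit 2 (remaining 5 ft³)

6 storage units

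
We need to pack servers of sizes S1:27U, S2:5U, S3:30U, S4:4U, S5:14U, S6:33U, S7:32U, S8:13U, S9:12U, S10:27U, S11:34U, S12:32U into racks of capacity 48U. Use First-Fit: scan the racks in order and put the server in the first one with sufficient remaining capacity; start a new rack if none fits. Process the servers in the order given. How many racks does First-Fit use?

7

Put S1 (27U) in rack 1; 21U remain.
Put S2 (5U) in rack 1; 16U remain.
Put S3 (30U) in rack 2; 18U remain.
Put S4 (4U) in rack 1; 12U remain.
Put S5 (14U) in rack 2; 4U remain.
Put S6 (33U) in rack 3; 15U remain.
Put S7 (32U) in rack 4; 16U remain.
Put S8 (13U) in rack 3; 2U remain.
Put S9 (12U) in rack 1; 0U remain.
Put S10 (27U) in rack 5; 21U remain.
Put S11 (34U) in rack 6; 14U remain.
Put S12 (32U) in rack 7; 16U remain.
Final racks: [27,5,4,12] [30,14] [33,13] [32] [27] [34] [32].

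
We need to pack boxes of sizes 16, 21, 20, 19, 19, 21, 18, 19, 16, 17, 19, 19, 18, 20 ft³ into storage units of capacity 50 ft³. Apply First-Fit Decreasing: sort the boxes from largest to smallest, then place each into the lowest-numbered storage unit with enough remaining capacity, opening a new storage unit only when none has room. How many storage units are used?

7

Sorted descending: 21, 21, 20, 20, 19, 19, 19, 19, 19, 18, 18, 17, 16, 16.
21 ft³ → storage unit 1 (remaining 29 ft³)
21 ft³ → storage unit 1 (remaining 8 ft³)
20 ft³ → storage unit 2 (remaining 30 ft³)
20 ft³ → storage unit 2 (remaining 10 ft³)
19 ft³ → storage unit 3 (remaining 31 ft³)
19 ft³ → storage unit 3 (remaining 12 ft³)
19 ft³ → storage unit 4 (remaining 31 ft³)
19 ft³ → storage unit 4 (remaining 12 ft³)
19 ft³ → storage unit 5 (remaining 31 ft³)
18 ft³ → storage unit 5 (remaining 13 ft³)
18 ft³ → storage unit 6 (remaining 32 ft³)
17 ft³ → storage unit 6 (remaining 15 ft³)
16 ft³ → storage unit 7 (remaining 34 ft³)
16 ft³ → storage unit 7 (remaining 18 ft³)
Final storage units: [21,21] [20,20] [19,19] [19,19] [19,18] [18,17] [16,16].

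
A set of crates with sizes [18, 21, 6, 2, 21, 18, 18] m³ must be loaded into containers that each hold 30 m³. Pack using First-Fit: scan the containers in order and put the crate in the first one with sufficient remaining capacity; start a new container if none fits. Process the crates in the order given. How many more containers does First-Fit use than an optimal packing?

First-Fit: [18,6,2] [21] [21] [18] [18] → 5 containers.
5 crates exceed 15 m³ (half the capacity), and no two of those can share a container, so at least 5 containers are needed.
So 5 is already optimal.

0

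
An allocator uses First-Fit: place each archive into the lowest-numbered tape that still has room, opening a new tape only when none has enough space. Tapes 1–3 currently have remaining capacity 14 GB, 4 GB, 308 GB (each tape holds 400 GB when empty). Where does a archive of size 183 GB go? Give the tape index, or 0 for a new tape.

Tapes with room: tape 3 (308 GB).
The first with room is tape 3.

3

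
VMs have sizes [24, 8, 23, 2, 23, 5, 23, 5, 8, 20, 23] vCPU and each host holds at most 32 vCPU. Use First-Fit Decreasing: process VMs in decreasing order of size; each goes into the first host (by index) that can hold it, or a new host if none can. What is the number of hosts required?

Sorted descending: 24, 23, 23, 23, 23, 20, 8, 8, 5, 5, 2.
Put 24 vCPU in host 1; 8 vCPU remain.
Put 23 vCPU in host 2; 9 vCPU remain.
Put 23 vCPU in host 3; 9 vCPU remain.
Put 23 vCPU in host 4; 9 vCPU remain.
Put 23 vCPU in host 5; 9 vCPU remain.
Put 20 vCPU in host 6; 12 vCPU remain.
Put 8 vCPU in host 1; 0 vCPU remain.
Put 8 vCPU in host 2; 1 vCPU remain.
Put 5 vCPU in host 3; 4 vCPU remain.
Put 5 vCPU in host 4; 4 vCPU remain.
Put 2 vCPU in host 3; 2 vCPU remain.

6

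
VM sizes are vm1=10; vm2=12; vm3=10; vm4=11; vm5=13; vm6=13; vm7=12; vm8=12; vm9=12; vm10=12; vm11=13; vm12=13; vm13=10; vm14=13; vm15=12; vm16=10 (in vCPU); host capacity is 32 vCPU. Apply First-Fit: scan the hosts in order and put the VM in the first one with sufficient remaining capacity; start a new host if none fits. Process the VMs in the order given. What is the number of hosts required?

8 hosts

Put vm1 (10 vCPU) in host 1; 22 vCPU remain.
Put vm2 (12 vCPU) in host 1; 10 vCPU remain.
Put vm3 (10 vCPU) in host 1; 0 vCPU remain.
Put vm4 (11 vCPU) in host 2; 21 vCPU remain.
Put vm5 (13 vCPU) in host 2; 8 vCPU remain.
Put vm6 (13 vCPU) in host 3; 19 vCPU remain.
Put vm7 (12 vCPU) in host 3; 7 vCPU remain.
Put vm8 (12 vCPU) in host 4; 20 vCPU remain.
Put vm9 (12 vCPU) in host 4; 8 vCPU remain.
Put vm10 (12 vCPU) in host 5; 20 vCPU remain.
Put vm11 (13 vCPU) in host 5; 7 vCPU remain.
Put vm12 (13 vCPU) in host 6; 19 vCPU remain.
Put vm13 (10 vCPU) in host 6; 9 vCPU remain.
Put vm14 (13 vCPU) in host 7; 19 vCPU remain.
Put vm15 (12 vCPU) in host 7; 7 vCPU remain.
Put vm16 (10 vCPU) in host 8; 22 vCPU remain.
Final hosts: [10,12,10] [11,13] [13,12] [12,12] [12,13] [13,10] [13,12] [10].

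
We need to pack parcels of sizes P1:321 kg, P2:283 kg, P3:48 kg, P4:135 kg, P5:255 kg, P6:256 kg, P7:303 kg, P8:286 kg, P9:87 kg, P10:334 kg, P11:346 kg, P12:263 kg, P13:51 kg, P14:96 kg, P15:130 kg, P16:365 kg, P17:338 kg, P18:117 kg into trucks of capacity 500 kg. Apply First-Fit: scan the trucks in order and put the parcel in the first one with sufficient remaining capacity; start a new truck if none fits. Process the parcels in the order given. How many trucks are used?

11 trucks

Put P1 (321 kg) in truck 1; 179 kg remain.
Put P2 (283 kg) in truck 2; 217 kg remain.
Put P3 (48 kg) in truck 1; 131 kg remain.
Put P4 (135 kg) in truck 2; 82 kg remain.
Put P5 (255 kg) in truck 3; 245 kg remain.
Put P6 (256 kg) in truck 4; 244 kg remain.
Put P7 (303 kg) in truck 5; 197 kg remain.
Put P8 (286 kg) in truck 6; 214 kg remain.
Put P9 (87 kg) in truck 1; 44 kg remain.
Put P10 (334 kg) in truck 7; 166 kg remain.
Put P11 (346 kg) in truck 8; 154 kg remain.
Put P12 (263 kg) in truck 9; 237 kg remain.
Put P13 (51 kg) in truck 2; 31 kg remain.
Put P14 (96 kg) in truck 3; 149 kg remain.
Put P15 (130 kg) in truck 3; 19 kg remain.
Put P16 (365 kg) in truck 10; 135 kg remain.
Put P17 (338 kg) in truck 11; 162 kg remain.
Put P18 (117 kg) in truck 4; 127 kg remain.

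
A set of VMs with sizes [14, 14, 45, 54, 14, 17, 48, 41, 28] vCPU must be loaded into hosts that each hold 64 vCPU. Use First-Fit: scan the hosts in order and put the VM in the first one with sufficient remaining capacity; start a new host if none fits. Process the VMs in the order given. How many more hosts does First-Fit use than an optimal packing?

1

First-Fit: [14,14,14,17] [45] [54] [48] [41] [28] → 6 hosts.
Total size 275 vCPU; any packing needs at least ⌈275/64⌉ = 5 hosts.
An optimal packing achieves that bound: [54] [48,14] [45,17] [41,14] [28,14] → 5 hosts.
Excess: 6 − 5 = 1.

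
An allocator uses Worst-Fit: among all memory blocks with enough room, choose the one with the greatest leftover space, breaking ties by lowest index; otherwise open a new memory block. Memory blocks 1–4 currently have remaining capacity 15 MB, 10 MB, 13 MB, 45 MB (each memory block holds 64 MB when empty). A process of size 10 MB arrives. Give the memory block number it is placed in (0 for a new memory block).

Memory blocks with room: memory block 1 (15 MB), memory block 2 (10 MB), memory block 3 (13 MB), memory block 4 (45 MB).
Most room is memory block 4 with 45 MB free.

4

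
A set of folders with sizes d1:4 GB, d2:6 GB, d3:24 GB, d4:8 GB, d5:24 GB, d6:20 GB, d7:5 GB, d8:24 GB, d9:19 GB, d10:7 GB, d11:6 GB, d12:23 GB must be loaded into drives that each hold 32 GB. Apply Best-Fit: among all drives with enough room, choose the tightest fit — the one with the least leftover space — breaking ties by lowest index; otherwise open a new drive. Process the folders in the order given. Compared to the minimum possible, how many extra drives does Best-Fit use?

0

Best-Fit: [4,6,20] [24,8] [24,5] [24,7] [19,6] [23] → 6 drives.
Total size 170 GB; any packing needs at least ⌈170/32⌉ = 6 drives.
So 6 is already optimal.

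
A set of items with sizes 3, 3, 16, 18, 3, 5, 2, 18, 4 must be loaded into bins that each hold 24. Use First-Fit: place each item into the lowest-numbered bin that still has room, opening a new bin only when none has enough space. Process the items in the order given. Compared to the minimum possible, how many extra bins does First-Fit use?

1

First-Fit: [3,3,16,2] [18,3] [5,18] [4] → 4 bins.
Total size 72; any packing needs at least ⌈72/24⌉ = 3 bins.
An optimal packing achieves that bound: [18,4,2] [18,3,3] [16,5,3] → 3 bins.
Excess: 4 − 3 = 1.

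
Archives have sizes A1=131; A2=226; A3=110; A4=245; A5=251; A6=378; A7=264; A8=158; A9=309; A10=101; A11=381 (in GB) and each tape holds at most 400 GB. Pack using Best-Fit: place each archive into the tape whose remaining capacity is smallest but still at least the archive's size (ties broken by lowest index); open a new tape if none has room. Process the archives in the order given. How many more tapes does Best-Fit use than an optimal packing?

Best-Fit: [131,226] [110,245] [251] [378] [264,101] [158] [309] [381] → 8 tapes.
Total size 2554 GB; any packing needs at least ⌈2554/400⌉ = 7 tapes.
An optimal packing achieves that bound: [381] [378] [309] [264,131] [251,110] [245,101] [226,158] → 7 tapes.
Excess: 8 − 7 = 1.

1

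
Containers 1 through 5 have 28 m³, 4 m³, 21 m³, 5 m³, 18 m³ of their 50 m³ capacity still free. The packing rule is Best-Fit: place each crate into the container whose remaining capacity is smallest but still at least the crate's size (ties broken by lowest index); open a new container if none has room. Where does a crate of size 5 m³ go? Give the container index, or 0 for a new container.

Containers with room: container 1 (28 m³), container 3 (21 m³), container 4 (5 m³), container 5 (18 m³).
Tightest fit is container 4 with 5 m³ free.

4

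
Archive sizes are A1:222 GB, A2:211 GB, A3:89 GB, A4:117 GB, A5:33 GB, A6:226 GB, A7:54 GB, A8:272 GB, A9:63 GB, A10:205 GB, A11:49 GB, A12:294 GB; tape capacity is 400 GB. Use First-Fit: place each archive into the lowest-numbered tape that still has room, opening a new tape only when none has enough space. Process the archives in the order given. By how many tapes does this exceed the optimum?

0

First-Fit: [222,89,33,54] [211,117,63] [226,49] [272] [205] [294] → 6 tapes.
6 archives exceed 200 GB (half the capacity), and no two of those can share a tape, so at least 6 tapes are needed.
So 6 is already optimal.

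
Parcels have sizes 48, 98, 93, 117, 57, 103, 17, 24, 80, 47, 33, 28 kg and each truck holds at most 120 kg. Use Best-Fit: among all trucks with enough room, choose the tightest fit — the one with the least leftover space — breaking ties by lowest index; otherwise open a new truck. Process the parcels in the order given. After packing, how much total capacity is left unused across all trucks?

95

48 kg → truck 1 (remaining 72 kg)
98 kg → truck 2 (remaining 22 kg)
93 kg → truck 3 (remaining 27 kg)
117 kg → truck 4 (remaining 3 kg)
57 kg → truck 1 (remaining 15 kg)
103 kg → truck 5 (remaining 17 kg)
17 kg → truck 5 (remaining 0 kg)
24 kg → truck 3 (remaining 3 kg)
80 kg → truck 6 (remaining 40 kg)
47 kg → truck 7 (remaining 73 kg)
33 kg → truck 6 (remaining 7 kg)
28 kg → truck 7 (remaining 45 kg)
7 trucks × 120 kg = 840 kg; used 745 kg; unused 95 kg.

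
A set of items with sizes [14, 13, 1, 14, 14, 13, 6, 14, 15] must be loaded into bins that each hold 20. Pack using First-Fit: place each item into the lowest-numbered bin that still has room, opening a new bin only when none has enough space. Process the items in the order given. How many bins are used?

7 bins

bin 1: place 14, 6 left
bin 2: place 13, 7 left
bin 1: place 1, 5 left
bin 3: place 14, 6 left
bin 4: place 14, 6 left
bin 5: place 13, 7 left
bin 2: place 6, 1 left
bin 6: place 14, 6 left
bin 7: place 15, 5 left
Final bins: [14,1] [13,6] [14] [14] [13] [14] [15].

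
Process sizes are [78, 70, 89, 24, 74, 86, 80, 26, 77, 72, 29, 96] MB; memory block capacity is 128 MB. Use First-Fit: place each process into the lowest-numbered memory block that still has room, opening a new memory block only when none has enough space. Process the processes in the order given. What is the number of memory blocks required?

9

memory block 1: place 78 MB, 50 MB left
memory block 2: place 70 MB, 58 MB left
memory block 3: place 89 MB, 39 MB left
memory block 1: place 24 MB, 26 MB left
memory block 4: place 74 MB, 54 MB left
memory block 5: place 86 MB, 42 MB left
memory block 6: place 80 MB, 48 MB left
memory block 1: place 26 MB, 0 MB left
memory block 7: place 77 MB, 51 MB left
memory block 8: place 72 MB, 56 MB left
memory block 2: place 29 MB, 29 MB left
memory block 9: place 96 MB, 32 MB left
Final memory blocks: [78,24,26] [70,29] [89] [74] [86] [80] [77] [72] [96].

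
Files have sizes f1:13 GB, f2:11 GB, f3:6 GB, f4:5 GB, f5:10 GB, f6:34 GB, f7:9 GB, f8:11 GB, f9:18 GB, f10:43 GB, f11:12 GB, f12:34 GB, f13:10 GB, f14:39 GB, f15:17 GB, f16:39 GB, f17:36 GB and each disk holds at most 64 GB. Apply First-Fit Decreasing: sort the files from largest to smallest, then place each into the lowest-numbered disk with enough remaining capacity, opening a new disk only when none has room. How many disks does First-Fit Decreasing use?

6

Sorted descending: 43, 39, 39, 36, 34, 34, 18, 17, 13, 12, 11, 11, 10, 10, 9, 6, 5.
43 GB → disk 1 (remaining 21 GB)
39 GB → disk 2 (remaining 25 GB)
39 GB → disk 3 (remaining 25 GB)
36 GB → disk 4 (remaining 28 GB)
34 GB → disk 5 (remaining 30 GB)
34 GB → disk 6 (remaining 30 GB)
18 GB → disk 1 (remaining 3 GB)
17 GB → disk 2 (remaining 8 GB)
13 GB → disk 3 (remaining 12 GB)
12 GB → disk 3 (remaining 0 GB)
11 GB → disk 4 (remaining 17 GB)
11 GB → disk 4 (remaining 6 GB)
10 GB → disk 5 (remaining 20 GB)
10 GB → disk 5 (remaining 10 GB)
9 GB → disk 5 (remaining 1 GB)
6 GB → disk 2 (remaining 2 GB)
5 GB → disk 4 (remaining 1 GB)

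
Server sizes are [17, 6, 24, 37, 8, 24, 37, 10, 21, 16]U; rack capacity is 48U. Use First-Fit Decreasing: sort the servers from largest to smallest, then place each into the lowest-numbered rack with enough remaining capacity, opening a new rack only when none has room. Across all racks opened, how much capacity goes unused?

40

Sorted descending: 37, 37, 24, 24, 21, 17, 16, 10, 8, 6.
rack 1: place 37U, 11U left
rack 2: place 37U, 11U left
rack 3: place 24U, 24U left
rack 3: place 24U, 0U left
rack 4: place 21U, 27U left
rack 4: place 17U, 10U left
rack 5: place 16U, 32U left
rack 1: place 10U, 1U left
rack 2: place 8U, 3U left
rack 4: place 6U, 4U left
5 racks × 48U = 240U; used 200U; unused 40U.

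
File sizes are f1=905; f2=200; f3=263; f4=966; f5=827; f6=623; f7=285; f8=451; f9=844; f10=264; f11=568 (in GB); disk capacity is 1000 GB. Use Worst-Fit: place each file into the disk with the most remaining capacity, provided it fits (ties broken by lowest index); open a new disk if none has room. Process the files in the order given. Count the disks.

f1 (905 GB) → disk 1 (remaining 95 GB)
f2 (200 GB) → disk 2 (remaining 800 GB)
f3 (263 GB) → disk 2 (remaining 537 GB)
f4 (966 GB) → disk 3 (remaining 34 GB)
f5 (827 GB) → disk 4 (remaining 173 GB)
f6 (623 GB) → disk 5 (remaining 377 GB)
f7 (285 GB) → disk 2 (remaining 252 GB)
f8 (451 GB) → disk 6 (remaining 549 GB)
f9 (844 GB) → disk 7 (remaining 156 GB)
f10 (264 GB) → disk 6 (remaining 285 GB)
f11 (568 GB) → disk 8 (remaining 432 GB)

8 disks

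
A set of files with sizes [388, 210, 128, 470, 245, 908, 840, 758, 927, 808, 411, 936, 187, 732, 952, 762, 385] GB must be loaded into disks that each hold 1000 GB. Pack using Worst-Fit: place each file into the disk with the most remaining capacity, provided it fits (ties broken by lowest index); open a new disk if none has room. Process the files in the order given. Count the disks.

Put 388 GB in disk 1; 612 GB remain.
Put 210 GB in disk 1; 402 GB remain.
Put 128 GB in disk 1; 274 GB remain.
Put 470 GB in disk 2; 530 GB remain.
Put 245 GB in disk 2; 285 GB remain.
Put 908 GB in disk 3; 92 GB remain.
Put 840 GB in disk 4; 160 GB remain.
Put 758 GB in disk 5; 242 GB remain.
Put 927 GB in disk 6; 73 GB remain.
Put 808 GB in disk 7; 192 GB remain.
Put 411 GB in disk 8; 589 GB remain.
Put 936 GB in disk 9; 64 GB remain.
Put 187 GB in disk 8; 402 GB remain.
Put 732 GB in disk 10; 268 GB remain.
Put 952 GB in disk 11; 48 GB remain.
Put 762 GB in disk 12; 238 GB remain.
Put 385 GB in disk 8; 17 GB remain.

12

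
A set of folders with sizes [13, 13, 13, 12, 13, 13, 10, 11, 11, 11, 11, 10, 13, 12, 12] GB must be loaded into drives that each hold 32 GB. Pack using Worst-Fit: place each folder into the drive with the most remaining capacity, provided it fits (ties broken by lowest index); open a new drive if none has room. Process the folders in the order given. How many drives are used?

7

drive 1: place 13 GB, 19 GB left
drive 1: place 13 GB, 6 GB left
drive 2: place 13 GB, 19 GB left
drive 2: place 12 GB, 7 GB left
drive 3: place 13 GB, 19 GB left
drive 3: place 13 GB, 6 GB left
drive 4: place 10 GB, 22 GB left
drive 4: place 11 GB, 11 GB left
drive 4: place 11 GB, 0 GB left
drive 5: place 11 GB, 21 GB left
drive 5: place 11 GB, 10 GB left
drive 5: place 10 GB, 0 GB left
drive 6: place 13 GB, 19 GB left
drive 6: place 12 GB, 7 GB left
drive 7: place 12 GB, 20 GB left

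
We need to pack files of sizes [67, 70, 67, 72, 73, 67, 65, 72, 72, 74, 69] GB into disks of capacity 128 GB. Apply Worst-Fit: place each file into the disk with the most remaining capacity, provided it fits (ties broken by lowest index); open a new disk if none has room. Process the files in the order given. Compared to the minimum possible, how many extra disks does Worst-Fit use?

Worst-Fit: [67] [70] [67] [72] [73] [67] [65] [72] [72] [74] [69] → 11 disks.
11 files exceed 64 GB (half the capacity), and no two of those can share a disk, so at least 11 disks are needed.
So 11 is already optimal.

0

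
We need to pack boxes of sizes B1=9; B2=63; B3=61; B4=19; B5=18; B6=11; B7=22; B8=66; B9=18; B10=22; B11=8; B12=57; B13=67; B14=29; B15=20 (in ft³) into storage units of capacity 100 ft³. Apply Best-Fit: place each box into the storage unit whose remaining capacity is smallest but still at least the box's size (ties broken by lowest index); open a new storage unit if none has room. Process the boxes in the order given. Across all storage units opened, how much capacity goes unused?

B1 (9 ft³) → storage unit 1 (remaining 91 ft³)
B2 (63 ft³) → storage unit 1 (remaining 28 ft³)
B3 (61 ft³) → storage unit 2 (remaining 39 ft³)
B4 (19 ft³) → storage unit 1 (remaining 9 ft³)
B5 (18 ft³) → storage unit 2 (remaining 21 ft³)
B6 (11 ft³) → storage unit 2 (remaining 10 ft³)
B7 (22 ft³) → storage unit 3 (remaining 78 ft³)
B8 (66 ft³) → storage unit 3 (remaining 12 ft³)
B9 (18 ft³) → storage unit 4 (remaining 82 ft³)
B10 (22 ft³) → storage unit 4 (remaining 60 ft³)
B11 (8 ft³) → storage unit 1 (remaining 1 ft³)
B12 (57 ft³) → storage unit 4 (remaining 3 ft³)
B13 (67 ft³) → storage unit 5 (remaining 33 ft³)
B14 (29 ft³) → storage unit 5 (remaining 4 ft³)
B15 (20 ft³) → storage unit 6 (remaining 80 ft³)
6 storage units × 100 ft³ = 600 ft³; used 490 ft³; unused 110 ft³.

110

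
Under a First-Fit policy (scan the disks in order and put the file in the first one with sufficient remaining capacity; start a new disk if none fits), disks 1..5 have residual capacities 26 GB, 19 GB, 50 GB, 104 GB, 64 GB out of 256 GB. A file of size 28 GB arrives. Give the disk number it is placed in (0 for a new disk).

3

Disks with room: disk 3 (50 GB), disk 4 (104 GB), disk 5 (64 GB).
The first with room is disk 3.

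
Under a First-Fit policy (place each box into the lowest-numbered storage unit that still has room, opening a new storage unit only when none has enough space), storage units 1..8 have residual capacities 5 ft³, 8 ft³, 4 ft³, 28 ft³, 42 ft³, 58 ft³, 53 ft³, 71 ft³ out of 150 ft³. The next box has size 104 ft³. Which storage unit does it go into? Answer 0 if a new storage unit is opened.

No storage unit has ≥ 104 ft³ free, so a new storage unit is opened.

0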